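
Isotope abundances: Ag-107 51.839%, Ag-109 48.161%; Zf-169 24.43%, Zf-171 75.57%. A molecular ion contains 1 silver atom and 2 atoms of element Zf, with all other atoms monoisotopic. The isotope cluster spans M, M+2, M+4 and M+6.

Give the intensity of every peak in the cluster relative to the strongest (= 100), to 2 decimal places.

6.53 : 46.46 : 100.00 : 58.04

Silver pattern (n=1): 0.51839 : 0.48161
Element Zf pattern (n=2): 0.05968249 : 0.36923502 : 0.57108249
Convolve the two distributions (both contribute in 2-u steps):
  M: 0.51839×0.05968249 = 0.030939
  M+2: 0.51839×0.36923502 + 0.48161×0.05968249 = 0.220151
  M+4: 0.51839×0.57108249 + 0.48161×0.36923502 = 0.473871
  M+6: 0.48161×0.57108249 = 0.275039
Scale to base peak (0.473871) = 100: 6.53 : 46.46 : 100.00 : 58.04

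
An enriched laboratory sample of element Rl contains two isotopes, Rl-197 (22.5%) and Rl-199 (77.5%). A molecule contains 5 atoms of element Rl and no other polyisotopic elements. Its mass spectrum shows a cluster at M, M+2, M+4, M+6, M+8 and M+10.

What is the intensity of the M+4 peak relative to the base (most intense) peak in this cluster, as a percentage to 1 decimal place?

16.9%

(0.225 + 0.775)^5 gives M 0.0006, M+2 0.0099, M+4 0.0684, M+6 0.2357, M+8 0.4058, M+10 0.2796; the largest is M+8.
P(M+8) = C(5,4) × 0.225^1 × 0.775^4 = 5 × 0.2250 × 0.36075039 = 0.405844 (base)
P(M+4) = C(5,2) × 0.225^3 × 0.775^2 = 10 × 0.01139063 × 0.600625 = 0.068415
Relative intensity = 0.068415 / 0.405844 × 100 = 16.9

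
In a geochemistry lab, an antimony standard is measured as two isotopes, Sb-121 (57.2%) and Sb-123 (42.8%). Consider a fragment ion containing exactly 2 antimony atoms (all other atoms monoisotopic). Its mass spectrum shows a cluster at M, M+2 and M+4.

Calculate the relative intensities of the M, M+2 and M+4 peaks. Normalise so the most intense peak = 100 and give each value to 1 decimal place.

66.8 : 100.0 : 37.4

Expanding (0.572 + 0.428)^2:
P(M) = 0.572^2 = 0.327184
P(M+2) = 2 × 0.572^1 × 0.428^1 = 0.489632
P(M+4) = 0.428^2 = 0.183184
The M+2 peak is largest (0.489632); scaling to 100 gives 66.8 : 100.0 : 37.4.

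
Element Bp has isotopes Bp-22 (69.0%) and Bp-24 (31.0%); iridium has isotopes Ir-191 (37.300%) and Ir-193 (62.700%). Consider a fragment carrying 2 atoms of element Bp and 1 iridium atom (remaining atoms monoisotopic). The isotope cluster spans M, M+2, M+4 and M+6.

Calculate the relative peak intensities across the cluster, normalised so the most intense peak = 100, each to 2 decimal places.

Element Bp pattern (n=2): 0.4761 : 0.4278 : 0.0961
Iridium pattern (n=1): 0.3730 : 0.6270
Convolve the two distributions (both contribute in 2-u steps):
  M: 0.4761×0.3730 = 0.177585
  M+2: 0.4761×0.6270 + 0.4278×0.3730 = 0.458084
  M+4: 0.4278×0.6270 + 0.0961×0.3730 = 0.304076
  M+6: 0.0961×0.6270 = 0.060255
Scale to base peak (0.458084) = 100: 38.77 : 100.00 : 66.38 : 13.15

38.77 : 100.00 : 66.38 : 13.15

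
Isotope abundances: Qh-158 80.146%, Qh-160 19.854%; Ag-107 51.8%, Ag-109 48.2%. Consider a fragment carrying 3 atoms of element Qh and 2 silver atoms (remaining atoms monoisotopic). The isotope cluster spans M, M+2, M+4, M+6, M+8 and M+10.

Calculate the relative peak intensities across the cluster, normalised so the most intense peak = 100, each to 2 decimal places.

Element Qh pattern (n=3): 0.51480832 : 0.38258944 : 0.09477617 : 0.00782608
Silver pattern (n=2): 0.268324 : 0.499352 : 0.232324
Convolve the two distributions (both contribute in 2-u steps):
  M: 0.51480832×0.268324 = 0.138135
  M+2: 0.51480832×0.499352 + 0.38258944×0.268324 = 0.359728
  M+4: 0.51480832×0.232324 + 0.38258944×0.499352 + 0.09477617×0.268324 = 0.336080
  M+6: 0.38258944×0.232324 + 0.09477617×0.499352 + 0.00782608×0.268324 = 0.138311
  M+8: 0.09477617×0.232324 + 0.00782608×0.499352 = 0.025927
  M+10: 0.00782608×0.232324 = 0.001818
Scale to base peak (0.359728) = 100: 38.40 : 100.00 : 93.43 : 38.45 : 7.21 : 0.51

38.40 : 100.00 : 93.43 : 38.45 : 7.21 : 0.51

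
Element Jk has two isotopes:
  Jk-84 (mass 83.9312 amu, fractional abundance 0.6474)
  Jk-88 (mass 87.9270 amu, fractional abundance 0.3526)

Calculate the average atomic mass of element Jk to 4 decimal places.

Weight each isotope mass by its fractional abundance: 0.6474 × 83.9312 + 0.3526 × 87.9270
= 54.33706 + 31.00306 = 85.34012 amu

85.3401 amu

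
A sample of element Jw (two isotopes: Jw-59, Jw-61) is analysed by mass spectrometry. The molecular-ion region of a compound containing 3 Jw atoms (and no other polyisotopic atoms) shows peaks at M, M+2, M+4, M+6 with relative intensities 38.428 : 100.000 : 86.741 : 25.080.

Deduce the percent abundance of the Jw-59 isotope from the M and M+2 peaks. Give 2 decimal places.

If p is the fraction of Jw that is Jw-59, then I(M+2)/I(M) = [C(3,1)·p^2·(1−p)] / p^3 = 3·(1−p)/p = 100.000/38.428 = 2.6023
(1−p)/p = 2.6023/3 = 0.8674  ⇒  p = 1/(1 + 0.8674) = 0.5355
Jw-59: 53.55%, Jw-61: 46.45%.

53.55%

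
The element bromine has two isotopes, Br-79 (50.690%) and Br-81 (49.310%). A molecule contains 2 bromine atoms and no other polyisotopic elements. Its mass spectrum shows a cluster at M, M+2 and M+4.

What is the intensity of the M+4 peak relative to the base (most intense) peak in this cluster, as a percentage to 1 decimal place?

Term probabilities: M 0.2569, M+2 0.4999, M+4 0.2431. Base peak = M+2.
P(M+2) = C(2,1) × 0.50690^1 × 0.49310^1 = 2 × 0.5069 × 0.4931 = 0.499905 (base)
P(M+4) = C(2,2) × 0.50690^0 × 0.49310^2 = 1 × 1.0000 × 0.24314761 = 0.243148
Relative intensity = 0.243148 / 0.499905 × 100 = 48.6

48.6%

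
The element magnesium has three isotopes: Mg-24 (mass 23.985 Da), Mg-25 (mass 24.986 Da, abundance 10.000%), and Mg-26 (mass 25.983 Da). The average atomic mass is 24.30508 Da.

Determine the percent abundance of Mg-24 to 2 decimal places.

The remaining 90.000% is split between Mg-24 (fraction x) and Mg-26 (fraction 0.90000 − x).
Substituting: 23.985x + 25.983(0.90000 − x) = 21.80648
(23.985 − 25.983)x = -1.57822  ⇒  x = 0.78990, y = 0.11010
Mg-24: 78.99%, Mg-26: 11.01%.

78.99%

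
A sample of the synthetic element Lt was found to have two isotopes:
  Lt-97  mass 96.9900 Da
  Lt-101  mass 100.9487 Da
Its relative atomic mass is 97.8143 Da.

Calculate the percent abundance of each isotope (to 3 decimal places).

Lt-97: 79.178%, Lt-101: 20.822%

Writing the weighted mean with unknown fraction x of Lt-97:
96.9900·x + 100.9487·(1 − x) = 97.8143
(96.9900 − 100.9487)·x = 97.8143 − 100.9487
x = -3.1344 / -3.9587 = 0.79178 → 79.178% Lt-97, 20.822% Lt-101.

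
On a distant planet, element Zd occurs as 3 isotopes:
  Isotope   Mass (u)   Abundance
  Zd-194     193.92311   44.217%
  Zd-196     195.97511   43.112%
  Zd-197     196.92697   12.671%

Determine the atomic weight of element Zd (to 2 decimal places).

195.19 u

Weight each isotope mass by its fractional abundance: 0.44217 × 193.92311 + 0.43112 × 195.97511 + 0.12671 × 196.92697
= 85.746982 + 84.488789 + 24.952616 = 195.188387 u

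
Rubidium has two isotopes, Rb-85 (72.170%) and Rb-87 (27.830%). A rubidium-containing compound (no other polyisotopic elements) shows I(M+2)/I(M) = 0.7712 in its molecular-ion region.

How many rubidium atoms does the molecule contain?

For n independent Rb atoms, I(M+2)/I(M) = n · (abundance Rb-87) / (abundance Rb-85) = n · 0.27830/0.72170.
n = 0.7712 × 0.72170/0.27830 = 2.00 ≈ 2

2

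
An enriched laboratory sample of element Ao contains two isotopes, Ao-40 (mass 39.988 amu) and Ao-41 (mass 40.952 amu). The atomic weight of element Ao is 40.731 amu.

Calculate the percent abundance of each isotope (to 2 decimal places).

Ao-40: 22.93%, Ao-41: 77.07%

With x = fraction of Ao-40 (so Ao-41 is 1 − x):
39.988·x + 40.952·(1 − x) = 40.731
(39.988 − 40.952)·x = 40.731 − 40.952
x = -0.221 / -0.964 = 0.22925 → 22.93% Ao-40, 77.07% Ao-41.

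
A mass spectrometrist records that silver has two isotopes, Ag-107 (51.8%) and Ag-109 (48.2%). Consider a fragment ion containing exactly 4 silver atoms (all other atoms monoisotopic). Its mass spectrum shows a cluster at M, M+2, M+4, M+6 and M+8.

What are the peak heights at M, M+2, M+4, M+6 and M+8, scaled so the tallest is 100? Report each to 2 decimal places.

19.25 : 71.65 : 100.00 : 62.03 : 14.43

Expanding (0.518 + 0.482)^4:
P(M) = 0.518^4 = 0.071998
P(M+2) = 4 × 0.518^3 × 0.482^1 = 0.267976
P(M+4) = 6 × 0.518^2 × 0.482^2 = 0.374029
P(M+6) = 4 × 0.518^1 × 0.482^3 = 0.232023
P(M+8) = 0.482^4 = 0.053974
The M+4 peak is largest (0.374029); scaling to 100 gives 19.25 : 71.65 : 100.00 : 62.03 : 14.43.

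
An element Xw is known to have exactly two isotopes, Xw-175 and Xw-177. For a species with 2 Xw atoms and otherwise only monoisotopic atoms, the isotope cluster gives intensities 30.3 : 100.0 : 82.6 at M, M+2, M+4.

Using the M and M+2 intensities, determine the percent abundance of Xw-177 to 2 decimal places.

62.27%

Let p = fractional abundance of Xw-175. I(M+2)/I(M) = [C(2,1)·p^1·(1−p)] / p^2 = 2·(1−p)/p = 100.0/30.3 = 3.3003
(1−p)/p = 3.3003/2 = 1.6502  ⇒  p = 1/(1 + 1.6502) = 0.3773
Xw-175: 37.73%, Xw-177: 62.27%.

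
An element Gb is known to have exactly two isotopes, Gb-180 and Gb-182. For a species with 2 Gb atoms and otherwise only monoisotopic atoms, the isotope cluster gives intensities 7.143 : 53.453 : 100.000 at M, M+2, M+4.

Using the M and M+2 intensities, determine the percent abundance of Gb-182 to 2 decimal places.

78.91%

Write p for the Gb-180 fraction. I(M+2)/I(M) = [C(2,1)·p^1·(1−p)] / p^2 = 2·(1−p)/p = 53.453/7.143 = 7.4833
(1−p)/p = 7.4833/2 = 3.7416  ⇒  p = 1/(1 + 3.7416) = 0.2109
Gb-180: 21.09%, Gb-182: 78.91%.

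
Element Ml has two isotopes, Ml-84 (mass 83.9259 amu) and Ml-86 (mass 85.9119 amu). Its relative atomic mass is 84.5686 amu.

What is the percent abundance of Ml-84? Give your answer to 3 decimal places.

Let x be the fractional abundance of Ml-84; then Ml-86 has abundance 1 − x.
83.9259·x + 85.9119·(1 − x) = 84.5686
(83.9259 − 85.9119)·x = 84.5686 − 85.9119
x = -1.3433 / -1.9860 = 0.67638 → 67.638% Ml-84, 32.362% Ml-86.

67.638%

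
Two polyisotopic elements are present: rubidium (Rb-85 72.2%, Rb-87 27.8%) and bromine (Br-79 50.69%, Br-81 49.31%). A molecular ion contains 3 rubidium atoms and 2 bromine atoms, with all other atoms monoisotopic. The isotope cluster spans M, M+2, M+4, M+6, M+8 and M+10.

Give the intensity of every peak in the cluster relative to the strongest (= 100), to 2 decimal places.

Rubidium pattern (n=3): 0.37636705 : 0.43475086 : 0.16739714 : 0.02148495
Bromine pattern (n=2): 0.25694761 : 0.49990478 : 0.24314761
Convolve the two distributions (both contribute in 2-u steps):
  M: 0.37636705×0.25694761 = 0.096707
  M+2: 0.37636705×0.49990478 + 0.43475086×0.25694761 = 0.299856
  M+4: 0.37636705×0.24314761 + 0.43475086×0.49990478 + 0.16739714×0.25694761 = 0.351859
  M+6: 0.43475086×0.24314761 + 0.16739714×0.49990478 + 0.02148495×0.25694761 = 0.194912
  M+8: 0.16739714×0.24314761 + 0.02148495×0.49990478 = 0.051443
  M+10: 0.02148495×0.24314761 = 0.005224
Scale to base peak (0.351859) = 100: 27.48 : 85.22 : 100.00 : 55.39 : 14.62 : 1.48

27.48 : 85.22 : 100.00 : 55.39 : 14.62 : 1.48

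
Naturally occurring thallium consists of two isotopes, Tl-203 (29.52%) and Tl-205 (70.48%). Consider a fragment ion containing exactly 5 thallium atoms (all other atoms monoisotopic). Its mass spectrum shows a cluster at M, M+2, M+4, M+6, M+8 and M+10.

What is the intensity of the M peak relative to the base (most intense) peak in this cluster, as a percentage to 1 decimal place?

(0.2952 + 0.7048)^5 gives M 0.0022, M+2 0.0268, M+4 0.1278, M+6 0.3051, M+8 0.3642, M+10 0.1739; the largest is M+8.
P(M+8) = C(5,4) × 0.2952^1 × 0.7048^4 = 5 × 0.2952 × 0.24675365 = 0.364208 (base)
P(M) = C(5,0) × 0.2952^5 × 0.7048^0 = 1 × 0.00224172 × 1.0000 = 0.002242
Relative intensity = 0.002242 / 0.364208 × 100 = 0.6

0.6%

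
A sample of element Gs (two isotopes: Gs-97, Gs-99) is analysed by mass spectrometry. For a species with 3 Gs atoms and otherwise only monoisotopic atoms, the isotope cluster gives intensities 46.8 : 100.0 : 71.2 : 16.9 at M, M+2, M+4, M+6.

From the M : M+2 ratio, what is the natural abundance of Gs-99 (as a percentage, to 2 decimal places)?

41.60%

Let p = fractional abundance of Gs-97. I(M+2)/I(M) = [C(3,1)·p^2·(1−p)] / p^3 = 3·(1−p)/p = 100.0/46.8 = 2.1368
(1−p)/p = 2.1368/3 = 0.7123  ⇒  p = 1/(1 + 0.7123) = 0.5840
Gs-97: 58.40%, Gs-99: 41.60%.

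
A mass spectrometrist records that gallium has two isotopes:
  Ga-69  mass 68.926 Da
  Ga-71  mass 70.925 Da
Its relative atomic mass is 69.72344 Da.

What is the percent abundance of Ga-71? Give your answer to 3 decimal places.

39.892%

With x = fraction of Ga-69 (so Ga-71 is 1 − x):
68.926·x + 70.925·(1 − x) = 69.72344
(68.926 − 70.925)·x = 69.72344 − 70.925
x = -1.20156 / -1.999 = 0.60108 → 60.108% Ga-69, 39.892% Ga-71.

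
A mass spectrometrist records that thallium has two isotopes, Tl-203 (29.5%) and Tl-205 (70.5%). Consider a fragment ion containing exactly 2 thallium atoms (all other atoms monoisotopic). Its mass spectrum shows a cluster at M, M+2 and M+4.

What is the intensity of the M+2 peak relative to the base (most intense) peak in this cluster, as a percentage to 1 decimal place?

(0.295 + 0.705)^2 gives M 0.0870, M+2 0.4160, M+4 0.4970; the largest is M+4.
P(M+4) = C(2,2) × 0.295^0 × 0.705^2 = 1 × 1.0000 × 0.497025 = 0.497025 (base)
P(M+2) = C(2,1) × 0.295^1 × 0.705^1 = 2 × 0.2950 × 0.7050 = 0.415950
Relative intensity = 0.415950 / 0.497025 × 100 = 83.7

83.7%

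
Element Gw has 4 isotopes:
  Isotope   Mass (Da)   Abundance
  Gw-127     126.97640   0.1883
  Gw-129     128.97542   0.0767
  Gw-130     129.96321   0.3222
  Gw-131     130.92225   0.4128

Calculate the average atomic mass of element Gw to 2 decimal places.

Average mass = Σ (abundance × isotope mass) = 0.1883 × 126.97640 + 0.0767 × 128.97542 + 0.3222 × 129.96321 + 0.4128 × 130.92225
= 23.909656 + 9.892415 + 41.874146 + 54.044705 = 129.720922 Da

129.72 Da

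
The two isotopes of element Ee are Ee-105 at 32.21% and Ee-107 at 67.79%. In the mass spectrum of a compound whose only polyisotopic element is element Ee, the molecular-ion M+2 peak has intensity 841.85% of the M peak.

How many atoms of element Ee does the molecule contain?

4

The M+2/M ratio from n Ee atoms is n · q/p = n · 0.6779/0.3221.
n = 8.4185 × 0.3221/0.6779 = 4.00 ≈ 4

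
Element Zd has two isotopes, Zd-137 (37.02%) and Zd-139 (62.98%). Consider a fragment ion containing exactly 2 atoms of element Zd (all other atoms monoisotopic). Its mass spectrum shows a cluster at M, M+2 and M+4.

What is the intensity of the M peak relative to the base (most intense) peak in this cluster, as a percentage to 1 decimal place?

29.4%

(0.3702 + 0.6298)^2 gives M 0.1370, M+2 0.4663, M+4 0.3966; the largest is M+2.
P(M+2) = C(2,1) × 0.3702^1 × 0.6298^1 = 2 × 0.3702 × 0.6298 = 0.466304 (base)
P(M) = C(2,0) × 0.3702^2 × 0.6298^0 = 1 × 0.13704804 × 1.0000 = 0.137048
Relative intensity = 0.137048 / 0.466304 × 100 = 29.4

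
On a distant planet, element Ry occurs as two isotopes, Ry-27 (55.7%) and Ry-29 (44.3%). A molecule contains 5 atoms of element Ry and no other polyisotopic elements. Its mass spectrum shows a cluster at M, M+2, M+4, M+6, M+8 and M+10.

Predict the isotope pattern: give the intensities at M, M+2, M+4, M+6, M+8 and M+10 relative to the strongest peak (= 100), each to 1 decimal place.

15.8 : 62.9 : 100.0 : 79.5 : 31.6 : 5.0

The 5 Ry atoms are independent, so intensities follow the terms of (0.557 + 0.443)^5.
P(M) = 0.557^5 = 0.053614
P(M+2) = 5 × 0.557^4 × 0.443^1 = 0.213204
P(M+4) = 10 × 0.557^3 × 0.443^2 = 0.339135
P(M+6) = 10 × 0.557^2 × 0.443^3 = 0.269725
P(M+8) = 5 × 0.557^1 × 0.443^4 = 0.107261
P(M+10) = 0.443^5 = 0.017062
The M+4 peak is largest (0.339135); scaling to 100 gives 15.8 : 62.9 : 100.0 : 79.5 : 31.6 : 5.0.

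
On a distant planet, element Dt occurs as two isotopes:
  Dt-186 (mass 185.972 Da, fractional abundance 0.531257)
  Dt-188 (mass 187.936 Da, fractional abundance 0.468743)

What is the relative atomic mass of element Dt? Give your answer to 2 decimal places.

186.89 Da

The abundance-weighted mean is 0.531257 × 185.972 + 0.468743 × 187.936
= 98.7989 + 88.0937 = 186.8926 Da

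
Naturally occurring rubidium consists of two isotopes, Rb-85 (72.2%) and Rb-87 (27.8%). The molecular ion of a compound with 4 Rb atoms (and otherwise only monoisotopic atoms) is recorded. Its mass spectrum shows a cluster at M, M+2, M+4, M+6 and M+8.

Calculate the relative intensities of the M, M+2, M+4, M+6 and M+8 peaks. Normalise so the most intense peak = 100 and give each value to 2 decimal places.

The 4 Rb atoms are independent, so intensities follow the terms of (0.722 + 0.278)^4.
P(M) = 0.722^4 = 0.271737
P(M+2) = 4 × 0.722^3 × 0.278^1 = 0.418520
P(M+4) = 6 × 0.722^2 × 0.278^2 = 0.241721
P(M+6) = 4 × 0.722^1 × 0.278^3 = 0.062049
P(M+8) = 0.278^4 = 0.005973
The M+2 peak is largest (0.418520); scaling to 100 gives 64.93 : 100.00 : 57.76 : 14.83 : 1.43.

64.93 : 100.00 : 57.76 : 14.83 : 1.43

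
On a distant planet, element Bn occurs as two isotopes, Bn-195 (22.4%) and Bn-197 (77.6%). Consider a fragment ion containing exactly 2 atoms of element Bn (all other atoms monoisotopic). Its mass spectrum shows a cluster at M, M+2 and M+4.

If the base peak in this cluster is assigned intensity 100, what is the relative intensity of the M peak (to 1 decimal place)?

(0.224 + 0.776)^2 gives M 0.0502, M+2 0.3476, M+4 0.6022; the largest is M+4.
P(M+4) = C(2,2) × 0.224^0 × 0.776^2 = 1 × 1.0000 × 0.602176 = 0.602176 (base)
P(M) = C(2,0) × 0.224^2 × 0.776^0 = 1 × 0.050176 × 1.0000 = 0.050176
Relative intensity = 0.050176 / 0.602176 × 100 = 8.3

8.3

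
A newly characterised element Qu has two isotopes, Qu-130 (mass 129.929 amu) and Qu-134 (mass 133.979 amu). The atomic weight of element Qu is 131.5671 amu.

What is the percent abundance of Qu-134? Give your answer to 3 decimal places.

With x = fraction of Qu-130 (so Qu-134 is 1 − x):
129.929·x + 133.979·(1 − x) = 131.5671
(129.929 − 133.979)·x = 131.5671 − 133.979
x = -2.4119 / -4.050 = 0.59553 → 59.553% Qu-130, 40.447% Qu-134.

40.447%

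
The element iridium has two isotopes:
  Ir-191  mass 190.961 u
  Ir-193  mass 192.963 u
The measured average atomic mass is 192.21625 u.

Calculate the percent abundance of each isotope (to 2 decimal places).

Ir-191: 37.30%, Ir-193: 62.70%

With x = fraction of Ir-191 (so Ir-193 is 1 − x):
190.961·x + 192.963·(1 − x) = 192.21625
(190.961 − 192.963)·x = 192.21625 − 192.963
x = -0.74675 / -2.002 = 0.37300 → 37.30% Ir-191, 62.70% Ir-193.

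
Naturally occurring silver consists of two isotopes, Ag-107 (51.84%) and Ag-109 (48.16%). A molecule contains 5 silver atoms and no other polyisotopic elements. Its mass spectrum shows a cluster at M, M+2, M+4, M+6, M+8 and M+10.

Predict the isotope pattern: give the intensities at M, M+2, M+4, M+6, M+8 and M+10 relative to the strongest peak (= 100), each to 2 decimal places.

11.59 : 53.82 : 100.00 : 92.90 : 43.15 : 8.02

The 5 Ag atoms are independent, so intensities follow the terms of (0.5184 + 0.4816)^5.
P(M) = 0.5184^5 = 0.037439
P(M+2) = 5 × 0.5184^4 × 0.4816^1 = 0.173907
P(M+4) = 10 × 0.5184^3 × 0.4816^2 = 0.323123
P(M+6) = 10 × 0.5184^2 × 0.4816^3 = 0.300185
P(M+8) = 5 × 0.5184^1 × 0.4816^4 = 0.139438
P(M+10) = 0.4816^5 = 0.025908
The M+4 peak is largest (0.323123); scaling to 100 gives 11.59 : 53.82 : 100.00 : 92.90 : 43.15 : 8.02.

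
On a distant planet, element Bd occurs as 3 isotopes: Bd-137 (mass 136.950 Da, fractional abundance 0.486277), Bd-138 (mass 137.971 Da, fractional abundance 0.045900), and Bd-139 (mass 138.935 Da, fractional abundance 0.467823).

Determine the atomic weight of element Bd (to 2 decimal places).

Average mass = Σ (abundance × isotope mass) = 0.486277 × 136.950 + 0.045900 × 137.971 + 0.467823 × 138.935
= 66.5956 + 6.3329 + 64.9970 = 137.9255 Da

137.93 Da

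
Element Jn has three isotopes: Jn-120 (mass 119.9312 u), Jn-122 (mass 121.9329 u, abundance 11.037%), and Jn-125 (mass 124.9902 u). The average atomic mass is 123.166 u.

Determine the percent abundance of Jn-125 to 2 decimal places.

59.57%

Let x and y be the fractions of Jn-120 and Jn-125. Then x + y = 1 − 0.11037 = 0.88963 and 119.9312x + 124.9902y = 123.166 − 0.11037×121.9329 = 109.708265827.
Substituting: 119.9312x + 124.9902(0.88963 − x) = 109.708265827
(119.9312 − 124.9902)x = -1.486765799  ⇒  x = 0.29389, y = 0.59574
Jn-120: 29.39%, Jn-125: 59.57%.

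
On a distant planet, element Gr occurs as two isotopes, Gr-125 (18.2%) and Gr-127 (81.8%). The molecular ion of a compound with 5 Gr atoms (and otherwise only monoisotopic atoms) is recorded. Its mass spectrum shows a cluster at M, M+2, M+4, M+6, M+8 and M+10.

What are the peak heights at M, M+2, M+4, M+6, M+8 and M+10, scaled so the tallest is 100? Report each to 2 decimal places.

0.05 : 1.10 : 9.90 : 44.50 : 100.00 : 89.89

Expanding (0.182 + 0.818)^5:
P(M) = 0.182^5 = 0.000200
P(M+2) = 5 × 0.182^4 × 0.818^1 = 0.004488
P(M+4) = 10 × 0.182^3 × 0.818^2 = 0.040339
P(M+6) = 10 × 0.182^2 × 0.818^3 = 0.181302
P(M+8) = 5 × 0.182^1 × 0.818^4 = 0.407432
P(M+10) = 0.818^5 = 0.366241
The M+8 peak is largest (0.407432); scaling to 100 gives 0.05 : 1.10 : 9.90 : 44.50 : 100.00 : 89.89.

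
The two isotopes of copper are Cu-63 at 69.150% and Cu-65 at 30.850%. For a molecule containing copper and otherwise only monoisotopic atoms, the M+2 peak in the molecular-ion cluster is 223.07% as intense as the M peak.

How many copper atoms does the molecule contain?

With n Cu atoms, P(M+2)/P(M) = C(n,1)·p^(n−1)q / p^n = n·q/p = n · 0.30850/0.69150.
n = 2.2307 × 0.69150/0.30850 = 5.00 ≈ 5

5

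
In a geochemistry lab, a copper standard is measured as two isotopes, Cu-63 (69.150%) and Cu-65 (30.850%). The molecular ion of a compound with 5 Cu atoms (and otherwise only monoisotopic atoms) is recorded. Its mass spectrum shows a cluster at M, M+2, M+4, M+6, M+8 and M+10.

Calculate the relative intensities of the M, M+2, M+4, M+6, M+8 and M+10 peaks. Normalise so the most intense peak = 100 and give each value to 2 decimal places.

Each Cu atom is independently Cu-63 (p = 0.69150) or Cu-65 (q = 0.30850); the cluster is the binomial expansion (p + q)^5.
P(M) = 0.69150^5 = 0.158111
P(M+2) = 5 × 0.69150^4 × 0.30850^1 = 0.352691
P(M+4) = 10 × 0.69150^3 × 0.30850^2 = 0.314693
P(M+6) = 10 × 0.69150^2 × 0.30850^3 = 0.140394
P(M+8) = 5 × 0.69150^1 × 0.30850^4 = 0.031317
P(M+10) = 0.30850^5 = 0.002794
The M+2 peak is largest (0.352691); scaling to 100 gives 44.83 : 100.00 : 89.23 : 39.81 : 8.88 : 0.79.

44.83 : 100.00 : 89.23 : 39.81 : 8.88 : 0.79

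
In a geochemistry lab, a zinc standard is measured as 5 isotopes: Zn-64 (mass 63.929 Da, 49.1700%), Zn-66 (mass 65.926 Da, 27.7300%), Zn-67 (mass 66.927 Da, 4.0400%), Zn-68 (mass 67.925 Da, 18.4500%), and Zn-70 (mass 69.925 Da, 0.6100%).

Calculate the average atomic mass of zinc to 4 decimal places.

Ar = Σ fᵢ·mᵢ = 0.491700 × 63.929 + 0.277300 × 65.926 + 0.040400 × 66.927 + 0.184500 × 67.925 + 0.006100 × 69.925
= 31.43389 + 18.28128 + 2.70385 + 12.53216 + 0.42654 = 65.37772 Da

65.3777 Da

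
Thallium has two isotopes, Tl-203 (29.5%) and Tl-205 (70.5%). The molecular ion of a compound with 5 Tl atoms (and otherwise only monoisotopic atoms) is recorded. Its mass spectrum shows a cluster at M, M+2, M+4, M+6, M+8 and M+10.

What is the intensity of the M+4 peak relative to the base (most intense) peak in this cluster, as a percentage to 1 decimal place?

35.0%

Binomial terms of (0.295 + 0.705)^5: M 0.0022, M+2 0.0267, M+4 0.1276, M+6 0.3049, M+8 0.3644, M+10 0.1742 → M+8 is the base peak.
P(M+8) = C(5,4) × 0.295^1 × 0.705^4 = 5 × 0.2950 × 0.24703385 = 0.364375 (base)
P(M+4) = C(5,2) × 0.295^3 × 0.705^2 = 10 × 0.02567237 × 0.497025 = 0.127598
Relative intensity = 0.127598 / 0.364375 × 100 = 35.0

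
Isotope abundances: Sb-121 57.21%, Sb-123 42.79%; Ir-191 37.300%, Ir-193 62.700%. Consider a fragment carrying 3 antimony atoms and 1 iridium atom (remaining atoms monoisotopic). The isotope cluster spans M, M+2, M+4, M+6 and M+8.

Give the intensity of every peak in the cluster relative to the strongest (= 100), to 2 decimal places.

Antimony pattern (n=3): 0.18724742 : 0.42015297 : 0.3142518 : 0.07834781
Iridium pattern (n=1): 0.3730 : 0.6270
Convolve the two distributions (both contribute in 2-u steps):
  M: 0.18724742×0.3730 = 0.069843
  M+2: 0.18724742×0.6270 + 0.42015297×0.3730 = 0.274121
  M+4: 0.42015297×0.6270 + 0.3142518×0.3730 = 0.380652
  M+6: 0.3142518×0.6270 + 0.07834781×0.3730 = 0.226260
  M+8: 0.07834781×0.6270 = 0.049124
Scale to base peak (0.380652) = 100: 18.35 : 72.01 : 100.00 : 59.44 : 12.91

18.35 : 72.01 : 100.00 : 59.44 : 12.91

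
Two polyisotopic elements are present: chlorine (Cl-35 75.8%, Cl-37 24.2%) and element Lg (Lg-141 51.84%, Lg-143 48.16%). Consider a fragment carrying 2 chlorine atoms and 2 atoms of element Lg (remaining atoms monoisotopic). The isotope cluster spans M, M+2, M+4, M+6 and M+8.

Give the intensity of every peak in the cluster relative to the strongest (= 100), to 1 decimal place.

40.1 : 100.0 : 86.2 : 29.7 : 3.5

Chlorine pattern (n=2): 0.574564 : 0.366872 : 0.058564
Element Lg pattern (n=2): 0.26873856 : 0.49932288 : 0.23193856
Convolve the two distributions (both contribute in 2-u steps):
  M: 0.574564×0.26873856 = 0.154408
  M+2: 0.574564×0.49932288 + 0.366872×0.26873856 = 0.385486
  M+4: 0.574564×0.23193856 + 0.366872×0.49932288 + 0.058564×0.26873856 = 0.332190
  M+6: 0.366872×0.23193856 + 0.058564×0.49932288 = 0.114334
  M+8: 0.058564×0.23193856 = 0.013583
Scale to base peak (0.385486) = 100: 40.1 : 100.0 : 86.2 : 29.7 : 3.5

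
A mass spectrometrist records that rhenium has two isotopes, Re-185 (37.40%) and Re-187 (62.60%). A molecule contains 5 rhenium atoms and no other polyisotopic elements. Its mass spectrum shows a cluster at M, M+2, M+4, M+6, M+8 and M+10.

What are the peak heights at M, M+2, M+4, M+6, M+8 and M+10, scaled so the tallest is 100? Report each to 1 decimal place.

2.1 : 17.8 : 59.7 : 100.0 : 83.7 : 28.0

The 5 Re atoms are independent, so intensities follow the terms of (0.3740 + 0.6260)^5.
P(M) = 0.3740^5 = 0.007317
P(M+2) = 5 × 0.3740^4 × 0.6260^1 = 0.061239
P(M+4) = 10 × 0.3740^3 × 0.6260^2 = 0.205005
P(M+6) = 10 × 0.3740^2 × 0.6260^3 = 0.343136
P(M+8) = 5 × 0.3740^1 × 0.6260^4 = 0.287170
P(M+10) = 0.6260^5 = 0.096133
The M+6 peak is largest (0.343136); scaling to 100 gives 2.1 : 17.8 : 59.7 : 100.0 : 83.7 : 28.0.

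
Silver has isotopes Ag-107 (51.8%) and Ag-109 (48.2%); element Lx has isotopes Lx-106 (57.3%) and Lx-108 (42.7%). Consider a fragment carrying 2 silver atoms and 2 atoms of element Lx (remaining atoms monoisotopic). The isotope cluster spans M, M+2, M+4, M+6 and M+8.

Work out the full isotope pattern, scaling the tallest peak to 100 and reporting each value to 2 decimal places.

Silver pattern (n=2): 0.268324 : 0.499352 : 0.232324
Element Lx pattern (n=2): 0.328329 : 0.489342 : 0.182329
Convolve the two distributions (both contribute in 2-u steps):
  M: 0.268324×0.328329 = 0.088099
  M+2: 0.268324×0.489342 + 0.499352×0.328329 = 0.295254
  M+4: 0.268324×0.182329 + 0.499352×0.489342 + 0.232324×0.328329 = 0.369556
  M+6: 0.499352×0.182329 + 0.232324×0.489342 = 0.204732
  M+8: 0.232324×0.182329 = 0.042359
Scale to base peak (0.369556) = 100: 23.84 : 79.89 : 100.00 : 55.40 : 11.46

23.84 : 79.89 : 100.00 : 55.40 : 11.46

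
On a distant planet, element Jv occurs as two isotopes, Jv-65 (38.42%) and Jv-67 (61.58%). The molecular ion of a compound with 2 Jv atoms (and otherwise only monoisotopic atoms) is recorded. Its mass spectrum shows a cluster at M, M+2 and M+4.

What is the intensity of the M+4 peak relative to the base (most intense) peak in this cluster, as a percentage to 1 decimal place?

80.1%

Binomial terms of (0.3842 + 0.6158)^2: M 0.1476, M+2 0.4732, M+4 0.3792 → M+2 is the base peak.
P(M+2) = C(2,1) × 0.3842^1 × 0.6158^1 = 2 × 0.3842 × 0.6158 = 0.473181 (base)
P(M+4) = C(2,2) × 0.3842^0 × 0.6158^2 = 1 × 1.0000 × 0.37920964 = 0.379210
Relative intensity = 0.379210 / 0.473181 × 100 = 80.1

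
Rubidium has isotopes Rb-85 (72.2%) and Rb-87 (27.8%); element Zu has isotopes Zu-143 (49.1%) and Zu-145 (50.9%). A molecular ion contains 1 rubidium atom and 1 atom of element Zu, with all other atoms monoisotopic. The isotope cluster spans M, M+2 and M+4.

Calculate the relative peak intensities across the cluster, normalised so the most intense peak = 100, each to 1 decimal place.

70.3 : 100.0 : 28.1

Rubidium pattern (n=1): 0.7220 : 0.2780
Element Zu pattern (n=1): 0.4910 : 0.5090
Convolve the two distributions (both contribute in 2-u steps):
  M: 0.7220×0.4910 = 0.354502
  M+2: 0.7220×0.5090 + 0.2780×0.4910 = 0.503996
  M+4: 0.2780×0.5090 = 0.141502
Scale to base peak (0.503996) = 100: 70.3 : 100.0 : 28.1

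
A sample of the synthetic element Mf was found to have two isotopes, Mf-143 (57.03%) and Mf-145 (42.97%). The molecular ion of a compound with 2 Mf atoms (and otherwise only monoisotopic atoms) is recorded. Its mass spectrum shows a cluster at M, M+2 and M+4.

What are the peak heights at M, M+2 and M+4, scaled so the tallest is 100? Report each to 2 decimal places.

Expanding (0.5703 + 0.4297)^2:
P(M) = 0.5703^2 = 0.325242
P(M+2) = 2 × 0.5703^1 × 0.4297^1 = 0.490116
P(M+4) = 0.4297^2 = 0.184642
The M+2 peak is largest (0.490116); scaling to 100 gives 66.36 : 100.00 : 37.67.

66.36 : 100.00 : 37.67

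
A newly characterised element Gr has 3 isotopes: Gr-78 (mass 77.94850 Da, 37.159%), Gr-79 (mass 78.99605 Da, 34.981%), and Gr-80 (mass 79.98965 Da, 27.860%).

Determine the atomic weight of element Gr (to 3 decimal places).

78.884 Da

Weight each isotope mass by its fractional abundance: 0.37159 × 77.94850 + 0.34981 × 78.99605 + 0.27860 × 79.98965
= 28.964883 + 27.633608 + 22.285116 = 78.883607 Da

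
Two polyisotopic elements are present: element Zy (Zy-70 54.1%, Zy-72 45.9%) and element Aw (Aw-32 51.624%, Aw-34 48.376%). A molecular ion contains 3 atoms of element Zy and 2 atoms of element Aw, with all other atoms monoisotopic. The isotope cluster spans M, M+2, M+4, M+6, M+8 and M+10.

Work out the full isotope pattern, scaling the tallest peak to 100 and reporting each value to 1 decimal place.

12.8 : 56.6 : 100.0 : 88.3 : 38.9 : 6.9

Element Zy pattern (n=3): 0.15834042 : 0.40302174 : 0.34193526 : 0.09670258
Element Aw pattern (n=2): 0.26650374 : 0.49947252 : 0.23402374
Convolve the two distributions (both contribute in 2-u steps):
  M: 0.15834042×0.26650374 = 0.042198
  M+2: 0.15834042×0.49947252 + 0.40302174×0.26650374 = 0.186493
  M+4: 0.15834042×0.23402374 + 0.40302174×0.49947252 + 0.34193526×0.26650374 = 0.329481
  M+6: 0.40302174×0.23402374 + 0.34193526×0.49947252 + 0.09670258×0.26650374 = 0.290876
  M+8: 0.34193526×0.23402374 + 0.09670258×0.49947252 = 0.128321
  M+10: 0.09670258×0.23402374 = 0.022631
Scale to base peak (0.329481) = 100: 12.8 : 56.6 : 100.0 : 88.3 : 38.9 : 6.9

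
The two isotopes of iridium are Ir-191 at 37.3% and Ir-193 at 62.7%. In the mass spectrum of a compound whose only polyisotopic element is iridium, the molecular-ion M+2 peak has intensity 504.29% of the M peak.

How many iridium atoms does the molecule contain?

3

With n Ir atoms, P(M+2)/P(M) = C(n,1)·p^(n−1)q / p^n = n·q/p = n · 0.627/0.373.
n = 5.0429 × 0.373/0.627 = 3.00 ≈ 3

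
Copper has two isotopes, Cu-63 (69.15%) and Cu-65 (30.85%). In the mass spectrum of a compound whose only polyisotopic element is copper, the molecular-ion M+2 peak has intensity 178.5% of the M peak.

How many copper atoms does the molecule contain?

With n Cu atoms, P(M+2)/P(M) = C(n,1)·p^(n−1)q / p^n = n·q/p = n · 0.3085/0.6915.
n = 1.785 × 0.6915/0.3085 = 4.00 ≈ 4

4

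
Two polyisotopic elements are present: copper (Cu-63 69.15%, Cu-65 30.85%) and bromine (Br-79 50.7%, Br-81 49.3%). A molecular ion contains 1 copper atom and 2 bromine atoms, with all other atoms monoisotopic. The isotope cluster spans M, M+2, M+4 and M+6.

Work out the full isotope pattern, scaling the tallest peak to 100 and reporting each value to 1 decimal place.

Copper pattern (n=1): 0.6915 : 0.3085
Bromine pattern (n=2): 0.257049 : 0.499902 : 0.243049
Convolve the two distributions (both contribute in 2-u steps):
  M: 0.6915×0.257049 = 0.177749
  M+2: 0.6915×0.499902 + 0.3085×0.257049 = 0.424982
  M+4: 0.6915×0.243049 + 0.3085×0.499902 = 0.322288
  M+6: 0.3085×0.243049 = 0.074981
Scale to base peak (0.424982) = 100: 41.8 : 100.0 : 75.8 : 17.6

41.8 : 100.0 : 75.8 : 17.6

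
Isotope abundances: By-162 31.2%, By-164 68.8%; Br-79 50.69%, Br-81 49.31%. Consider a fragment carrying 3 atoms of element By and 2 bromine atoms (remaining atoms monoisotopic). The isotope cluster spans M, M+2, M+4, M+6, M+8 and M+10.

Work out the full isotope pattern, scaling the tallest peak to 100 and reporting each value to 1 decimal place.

2.2 : 18.9 : 62.6 : 100.0 : 76.4 : 22.4

Element By pattern (n=3): 0.03037133 : 0.20091802 : 0.44304998 : 0.32566067
Bromine pattern (n=2): 0.25694761 : 0.49990478 : 0.24314761
Convolve the two distributions (both contribute in 2-u steps):
  M: 0.03037133×0.25694761 = 0.007804
  M+2: 0.03037133×0.49990478 + 0.20091802×0.25694761 = 0.066808
  M+4: 0.03037133×0.24314761 + 0.20091802×0.49990478 + 0.44304998×0.25694761 = 0.221665
  M+6: 0.20091802×0.24314761 + 0.44304998×0.49990478 + 0.32566067×0.25694761 = 0.354013
  M+8: 0.44304998×0.24314761 + 0.32566067×0.49990478 = 0.270526
  M+10: 0.32566067×0.24314761 = 0.079184
Scale to base peak (0.354013) = 100: 2.2 : 18.9 : 62.6 : 100.0 : 76.4 : 22.4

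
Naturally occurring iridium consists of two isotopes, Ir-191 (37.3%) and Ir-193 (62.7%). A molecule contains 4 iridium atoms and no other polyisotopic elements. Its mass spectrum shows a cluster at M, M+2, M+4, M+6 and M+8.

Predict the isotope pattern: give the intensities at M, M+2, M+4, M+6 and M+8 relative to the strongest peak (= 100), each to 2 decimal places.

5.26 : 35.39 : 89.23 : 100.00 : 42.02

Each Ir atom is independently Ir-191 (p = 0.373) or Ir-193 (q = 0.627); the cluster is the binomial expansion (p + q)^4.
P(M) = 0.373^4 = 0.019357
P(M+2) = 4 × 0.373^3 × 0.627^1 = 0.130153
P(M+4) = 6 × 0.373^2 × 0.627^2 = 0.328174
P(M+6) = 4 × 0.373^1 × 0.627^3 = 0.367766
P(M+8) = 0.627^4 = 0.154550
The M+6 peak is largest (0.367766); scaling to 100 gives 5.26 : 35.39 : 89.23 : 100.00 : 42.02.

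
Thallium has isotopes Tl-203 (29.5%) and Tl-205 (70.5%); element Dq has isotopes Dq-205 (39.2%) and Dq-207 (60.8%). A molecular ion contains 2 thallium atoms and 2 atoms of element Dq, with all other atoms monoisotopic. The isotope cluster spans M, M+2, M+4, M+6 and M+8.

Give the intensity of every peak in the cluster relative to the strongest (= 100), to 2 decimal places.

Thallium pattern (n=2): 0.087025 : 0.41595 : 0.497025
Element Dq pattern (n=2): 0.153664 : 0.476672 : 0.369664
Convolve the two distributions (both contribute in 2-u steps):
  M: 0.087025×0.153664 = 0.013373
  M+2: 0.087025×0.476672 + 0.41595×0.153664 = 0.105399
  M+4: 0.087025×0.369664 + 0.41595×0.476672 + 0.497025×0.153664 = 0.306817
  M+6: 0.41595×0.369664 + 0.497025×0.476672 = 0.390680
  M+8: 0.497025×0.369664 = 0.183732
Scale to base peak (0.390680) = 100: 3.42 : 26.98 : 78.53 : 100.00 : 47.03

3.42 : 26.98 : 78.53 : 100.00 : 47.03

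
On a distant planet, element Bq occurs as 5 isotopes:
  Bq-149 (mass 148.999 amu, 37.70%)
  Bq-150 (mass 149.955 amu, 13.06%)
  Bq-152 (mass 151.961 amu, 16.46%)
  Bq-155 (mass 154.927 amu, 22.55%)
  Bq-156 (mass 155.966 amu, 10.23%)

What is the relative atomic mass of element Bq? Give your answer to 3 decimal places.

151.661 amu

Average mass = Σ (abundance × isotope mass) = 0.3770 × 148.999 + 0.1306 × 149.955 + 0.1646 × 151.961 + 0.2255 × 154.927 + 0.1023 × 155.966
= 56.1726 + 19.5841 + 25.0128 + 34.9360 + 15.9553 = 151.6608 amu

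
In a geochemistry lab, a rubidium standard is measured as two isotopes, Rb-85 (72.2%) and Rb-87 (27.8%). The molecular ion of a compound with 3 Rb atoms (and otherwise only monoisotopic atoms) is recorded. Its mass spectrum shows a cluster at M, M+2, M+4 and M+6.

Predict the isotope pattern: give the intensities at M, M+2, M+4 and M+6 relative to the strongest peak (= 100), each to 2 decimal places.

86.57 : 100.00 : 38.50 : 4.94

Each Rb atom is independently Rb-85 (p = 0.722) or Rb-87 (q = 0.278); the cluster is the binomial expansion (p + q)^3.
P(M) = 0.722^3 = 0.376367
P(M+2) = 3 × 0.722^2 × 0.278^1 = 0.434751
P(M+4) = 3 × 0.722^1 × 0.278^2 = 0.167397
P(M+6) = 0.278^3 = 0.021485
The M+2 peak is largest (0.434751); scaling to 100 gives 86.57 : 100.00 : 38.50 : 4.94.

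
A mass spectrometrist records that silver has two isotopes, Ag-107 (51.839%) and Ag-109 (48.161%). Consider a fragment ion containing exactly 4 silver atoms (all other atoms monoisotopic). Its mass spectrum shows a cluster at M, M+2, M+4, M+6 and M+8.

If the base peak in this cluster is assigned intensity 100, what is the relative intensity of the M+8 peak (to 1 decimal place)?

Binomial terms of (0.51839 + 0.48161)^4: M 0.0722, M+2 0.2684, M+4 0.3740, M+6 0.2316, M+8 0.0538 → M+4 is the base peak.
P(M+4) = C(4,2) × 0.51839^2 × 0.48161^2 = 6 × 0.26872819 × 0.23194819 = 0.373986 (base)
P(M+8) = C(4,4) × 0.51839^0 × 0.48161^4 = 1 × 1.0000 × 0.05379996 = 0.053800
Relative intensity = 0.053800 / 0.373986 × 100 = 14.4

14.4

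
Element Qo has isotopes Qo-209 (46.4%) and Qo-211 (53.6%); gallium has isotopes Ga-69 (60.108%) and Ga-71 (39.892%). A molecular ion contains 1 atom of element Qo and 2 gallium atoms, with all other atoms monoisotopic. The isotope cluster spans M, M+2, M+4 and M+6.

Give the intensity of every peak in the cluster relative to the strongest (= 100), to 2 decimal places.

40.28 : 100.00 : 79.51 : 20.50

Element Qo pattern (n=1): 0.4640 : 0.5360
Gallium pattern (n=2): 0.36129717 : 0.47956567 : 0.15913717
Convolve the two distributions (both contribute in 2-u steps):
  M: 0.4640×0.36129717 = 0.167642
  M+2: 0.4640×0.47956567 + 0.5360×0.36129717 = 0.416174
  M+4: 0.4640×0.15913717 + 0.5360×0.47956567 = 0.330887
  M+6: 0.5360×0.15913717 = 0.085298
Scale to base peak (0.416174) = 100: 40.28 : 100.00 : 79.51 : 20.50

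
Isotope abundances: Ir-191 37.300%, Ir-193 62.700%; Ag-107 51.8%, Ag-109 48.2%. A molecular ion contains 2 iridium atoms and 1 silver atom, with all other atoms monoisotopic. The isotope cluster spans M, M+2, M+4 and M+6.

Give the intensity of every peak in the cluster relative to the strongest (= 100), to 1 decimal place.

Iridium pattern (n=2): 0.139129 : 0.467742 : 0.393129
Silver pattern (n=1): 0.5180 : 0.4820
Convolve the two distributions (both contribute in 2-u steps):
  M: 0.139129×0.5180 = 0.072069
  M+2: 0.139129×0.4820 + 0.467742×0.5180 = 0.309351
  M+4: 0.467742×0.4820 + 0.393129×0.5180 = 0.429092
  M+6: 0.393129×0.4820 = 0.189488
Scale to base peak (0.429092) = 100: 16.8 : 72.1 : 100.0 : 44.2

16.8 : 72.1 : 100.0 : 44.2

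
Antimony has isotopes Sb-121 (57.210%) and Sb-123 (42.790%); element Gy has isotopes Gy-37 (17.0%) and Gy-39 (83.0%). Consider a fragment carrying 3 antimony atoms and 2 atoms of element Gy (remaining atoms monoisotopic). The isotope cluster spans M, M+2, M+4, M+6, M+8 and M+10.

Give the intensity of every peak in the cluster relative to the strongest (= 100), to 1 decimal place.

Antimony pattern (n=3): 0.18724742 : 0.42015297 : 0.3142518 : 0.07834781
Element Gy pattern (n=2): 0.0289 : 0.2822 : 0.6889
Convolve the two distributions (both contribute in 2-u steps):
  M: 0.18724742×0.0289 = 0.005411
  M+2: 0.18724742×0.2822 + 0.42015297×0.0289 = 0.064984
  M+4: 0.18724742×0.6889 + 0.42015297×0.2822 + 0.3142518×0.0289 = 0.256644
  M+6: 0.42015297×0.6889 + 0.3142518×0.2822 + 0.07834781×0.0289 = 0.380389
  M+8: 0.3142518×0.6889 + 0.07834781×0.2822 = 0.238598
  M+10: 0.07834781×0.6889 = 0.053974
Scale to base peak (0.380389) = 100: 1.4 : 17.1 : 67.5 : 100.0 : 62.7 : 14.2

1.4 : 17.1 : 67.5 : 100.0 : 62.7 : 14.2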